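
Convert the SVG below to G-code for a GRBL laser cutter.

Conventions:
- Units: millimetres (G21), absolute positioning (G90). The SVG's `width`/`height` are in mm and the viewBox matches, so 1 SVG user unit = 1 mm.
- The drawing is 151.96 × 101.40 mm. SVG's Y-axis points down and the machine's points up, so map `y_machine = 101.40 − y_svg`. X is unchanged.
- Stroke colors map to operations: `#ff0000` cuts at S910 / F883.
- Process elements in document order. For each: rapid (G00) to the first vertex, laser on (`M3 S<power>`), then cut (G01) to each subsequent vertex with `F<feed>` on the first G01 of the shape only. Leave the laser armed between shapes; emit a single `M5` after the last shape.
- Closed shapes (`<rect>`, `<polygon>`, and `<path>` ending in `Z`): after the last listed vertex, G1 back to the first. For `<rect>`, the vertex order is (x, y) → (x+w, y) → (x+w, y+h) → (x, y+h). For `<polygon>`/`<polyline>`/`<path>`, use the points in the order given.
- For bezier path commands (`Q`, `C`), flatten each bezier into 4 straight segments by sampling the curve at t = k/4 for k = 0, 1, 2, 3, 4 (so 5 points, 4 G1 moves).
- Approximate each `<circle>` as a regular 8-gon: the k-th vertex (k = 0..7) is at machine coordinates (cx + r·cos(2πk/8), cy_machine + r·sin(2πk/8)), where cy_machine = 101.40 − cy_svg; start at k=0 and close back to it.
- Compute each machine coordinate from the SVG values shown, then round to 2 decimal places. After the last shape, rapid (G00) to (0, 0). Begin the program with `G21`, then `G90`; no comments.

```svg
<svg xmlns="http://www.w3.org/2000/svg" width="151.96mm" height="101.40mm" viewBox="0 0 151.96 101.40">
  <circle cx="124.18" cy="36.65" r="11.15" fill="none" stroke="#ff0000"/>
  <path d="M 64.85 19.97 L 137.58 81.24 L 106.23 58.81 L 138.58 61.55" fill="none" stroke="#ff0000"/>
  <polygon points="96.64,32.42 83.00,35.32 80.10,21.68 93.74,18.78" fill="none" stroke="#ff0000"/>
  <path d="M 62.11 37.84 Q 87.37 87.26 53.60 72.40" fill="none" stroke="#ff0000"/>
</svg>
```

Since the viewBox matches the mm dimensions, user units are millimetres directly. The only transform is the Y-flip y_m = 101.40 − y_svg.

Shape 1 is a circle drawn with `<circle>`. Its stroke #ff0000 means cut at S910, F883. After flipping Y the toolpath is (135.33,64.75) → (132.06,72.63) → (124.18,75.90) → (116.30,72.63) → (113.03,64.75) → (116.30,56.87) → (124.18,53.60) → (132.06,56.87) → (135.33,64.75), returning to the start.

Shape 2 is a open polyline drawn with `<path>`. Its stroke #ff0000 means cut at S910, F883. After flipping Y the toolpath is (64.85,81.43) → (137.58,20.16) → (106.23,42.59) → (138.58,39.85).

Shape 3 is a regular polygon drawn with `<polygon>`. Its stroke #ff0000 means cut at S910, F883. After flipping Y the toolpath is (96.64,68.98) → (83.00,66.08) → (80.10,79.72) → (93.74,82.62) → (96.64,68.98), returning to the start.

Shape 4 is a quadratic bezier drawn with `<path>`. Its stroke #ff0000 means cut at S910, F883. After flipping Y the toolpath is (62.11,63.56) → (71.05,42.87) → (72.61,30.21) → (66.80,25.59) → (53.60,29.00).

G21
G90
G00 X135.33 Y64.75
M3 S910
G01 X132.06 Y72.63 F883
G01 X124.18 Y75.90
G01 X116.30 Y72.63
G01 X113.03 Y64.75
G01 X116.30 Y56.87
G01 X124.18 Y53.60
G01 X132.06 Y56.87
G01 X135.33 Y64.75
G00 X64.85 Y81.43
M3 S910
G01 X137.58 Y20.16 F883
G01 X106.23 Y42.59
G01 X138.58 Y39.85
G00 X96.64 Y68.98
M3 S910
G01 X83.00 Y66.08 F883
G01 X80.10 Y79.72
G01 X93.74 Y82.62
G01 X96.64 Y68.98
G00 X62.11 Y63.56
M3 S910
G01 X71.05 Y42.87 F883
G01 X72.61 Y30.21
G01 X66.80 Y25.59
G01 X53.60 Y29.00
M5
G00 X0.00 Y0.00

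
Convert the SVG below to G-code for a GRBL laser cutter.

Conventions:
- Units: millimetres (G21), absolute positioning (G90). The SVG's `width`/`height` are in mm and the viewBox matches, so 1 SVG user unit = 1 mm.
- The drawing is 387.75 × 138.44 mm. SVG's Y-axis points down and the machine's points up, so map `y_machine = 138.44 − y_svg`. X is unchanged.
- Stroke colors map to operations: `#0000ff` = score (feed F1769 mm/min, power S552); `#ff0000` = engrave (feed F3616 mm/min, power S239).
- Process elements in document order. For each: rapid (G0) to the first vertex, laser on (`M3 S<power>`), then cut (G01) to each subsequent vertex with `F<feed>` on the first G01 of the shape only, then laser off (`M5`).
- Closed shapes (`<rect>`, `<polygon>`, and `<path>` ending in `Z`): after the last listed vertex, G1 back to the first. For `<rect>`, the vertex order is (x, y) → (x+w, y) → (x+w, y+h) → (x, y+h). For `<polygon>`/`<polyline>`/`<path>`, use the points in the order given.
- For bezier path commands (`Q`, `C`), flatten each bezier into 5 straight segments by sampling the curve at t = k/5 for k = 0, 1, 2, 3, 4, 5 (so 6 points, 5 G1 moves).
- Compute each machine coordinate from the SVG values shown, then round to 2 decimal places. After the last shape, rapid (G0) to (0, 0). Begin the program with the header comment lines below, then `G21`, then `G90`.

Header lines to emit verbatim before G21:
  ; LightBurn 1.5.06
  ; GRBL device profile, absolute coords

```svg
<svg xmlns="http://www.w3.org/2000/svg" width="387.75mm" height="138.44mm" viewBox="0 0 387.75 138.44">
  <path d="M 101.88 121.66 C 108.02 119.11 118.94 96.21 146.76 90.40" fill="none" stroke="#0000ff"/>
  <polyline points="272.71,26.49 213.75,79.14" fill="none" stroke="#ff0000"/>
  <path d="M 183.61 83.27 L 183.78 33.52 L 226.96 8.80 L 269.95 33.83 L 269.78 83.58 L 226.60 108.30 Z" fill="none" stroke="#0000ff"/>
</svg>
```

1 u = 1 mm; y_m = 138.44 − y.

[1] `<path>` cubic bezier, #0000ff→score S552 F1769: (101.88,16.78) → (106.23,20.45) → (112.32,27.21) → (120.71,35.26) → (132.00,42.80) → (146.76,48.04)

[2] `<polyline>` line segment, #ff0000→engrave S239 F3616: (272.71,111.95) → (213.75,59.30)

[3] `<path>` regular polygon, #0000ff→score S552 F1769: (183.61,55.17) → (183.78,104.92) → (226.96,129.64) → (269.95,104.61) → (269.78,54.86) → (226.60,30.14) → (183.61,55.17) (closed)

; LightBurn 1.5.06
; GRBL device profile, absolute coords
G21
G90
G0 X101.88 Y16.78
M3 S552
G01 X106.23 Y20.45 F1769
G01 X112.32 Y27.21
G01 X120.71 Y35.26
G01 X132.00 Y42.80
G01 X146.76 Y48.04
M5
G0 X272.71 Y111.95
M3 S239
G01 X213.75 Y59.30 F3616
M5
G0 X183.61 Y55.17
M3 S552
G01 X183.78 Y104.92 F1769
G01 X226.96 Y129.64
G01 X269.95 Y104.61
G01 X269.78 Y54.86
G01 X226.60 Y30.14
G01 X183.61 Y55.17
M5
G0 X0.00 Y0.00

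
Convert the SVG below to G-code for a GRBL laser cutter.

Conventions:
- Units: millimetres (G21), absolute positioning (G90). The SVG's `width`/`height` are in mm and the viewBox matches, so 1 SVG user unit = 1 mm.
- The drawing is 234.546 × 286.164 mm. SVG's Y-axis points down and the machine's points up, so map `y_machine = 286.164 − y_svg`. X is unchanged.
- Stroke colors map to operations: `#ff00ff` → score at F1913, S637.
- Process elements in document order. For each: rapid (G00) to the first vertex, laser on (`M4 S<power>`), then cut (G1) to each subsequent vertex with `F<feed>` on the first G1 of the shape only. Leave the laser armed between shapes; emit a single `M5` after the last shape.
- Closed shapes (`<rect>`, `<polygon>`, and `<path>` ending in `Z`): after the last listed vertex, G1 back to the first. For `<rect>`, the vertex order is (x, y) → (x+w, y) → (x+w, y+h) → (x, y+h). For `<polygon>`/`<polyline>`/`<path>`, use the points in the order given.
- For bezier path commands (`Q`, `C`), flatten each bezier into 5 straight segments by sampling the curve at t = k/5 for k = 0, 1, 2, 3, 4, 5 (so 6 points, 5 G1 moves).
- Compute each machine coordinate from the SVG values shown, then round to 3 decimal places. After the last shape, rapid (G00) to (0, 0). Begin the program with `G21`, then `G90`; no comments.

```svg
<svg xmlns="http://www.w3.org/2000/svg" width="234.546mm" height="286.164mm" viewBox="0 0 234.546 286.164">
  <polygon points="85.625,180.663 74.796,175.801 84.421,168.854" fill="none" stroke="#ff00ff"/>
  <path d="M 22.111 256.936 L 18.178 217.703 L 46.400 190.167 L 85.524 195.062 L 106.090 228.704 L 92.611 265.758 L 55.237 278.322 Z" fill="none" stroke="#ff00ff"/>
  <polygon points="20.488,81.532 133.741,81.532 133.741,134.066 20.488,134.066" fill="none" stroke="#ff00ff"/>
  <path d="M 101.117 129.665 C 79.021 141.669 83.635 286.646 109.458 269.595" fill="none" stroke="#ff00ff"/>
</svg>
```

G21
G90
G00 X85.625 Y105.501
M4 S637
G1 X74.796 Y110.363 F1913
G1 X84.421 Y117.310
G1 X85.625 Y105.501
G00 X22.111 Y29.228
M4 S637
G1 X18.178 Y68.461 F1913
G1 X46.400 Y95.997
G1 X85.524 Y91.102
G1 X106.090 Y57.460
G1 X92.611 Y20.406
G1 X55.237 Y7.842
G1 X22.111 Y29.228
G00 X20.488 Y204.632
M4 S637
G1 X133.741 Y204.632 F1913
G1 X133.741 Y152.098
G1 X20.488 Y152.098
G1 X20.488 Y204.632
G00 X101.117 Y156.499
M4 S637
G1 X91.021 Y135.700 F1913
G1 X87.071 Y97.147
G1 X89.003 Y55.001
G1 X96.553 Y23.422
G1 X109.458 Y16.569
M5
G00 X0.000 Y0.000

Since the viewBox matches the mm dimensions, user units are millimetres directly. The only transform is the Y-flip y_m = 286.164 − y_svg.

Shape 1 is a regular polygon drawn with `<polygon>`. Its stroke #ff00ff means score at S637, F1913. After flipping Y the toolpath is (85.625,105.501) → (74.796,110.363) → (84.421,117.310) → (85.625,105.501), returning to the start.

Shape 2 is a regular polygon drawn with `<path>`. Its stroke #ff00ff means score at S637, F1913. After flipping Y the toolpath is (22.111,29.228) → (18.178,68.461) → (46.400,95.997) → (85.524,91.102) → (106.090,57.460) → (92.611,20.406) → (55.237,7.842) → (22.111,29.228), returning to the start.

Shape 3 is a rectangle drawn with `<polygon>`. Its stroke #ff00ff means score at S637, F1913. After flipping Y the toolpath is (20.488,204.632) → (133.741,204.632) → (133.741,152.098) → (20.488,152.098) → (20.488,204.632), returning to the start.

Shape 4 is a cubic bezier drawn with `<path>`. Its stroke #ff00ff means score at S637, F1913. After flipping Y the toolpath is (101.117,156.499) → (91.021,135.700) → (87.071,97.147) → (89.003,55.001) → (96.553,23.422) → (109.458,16.569).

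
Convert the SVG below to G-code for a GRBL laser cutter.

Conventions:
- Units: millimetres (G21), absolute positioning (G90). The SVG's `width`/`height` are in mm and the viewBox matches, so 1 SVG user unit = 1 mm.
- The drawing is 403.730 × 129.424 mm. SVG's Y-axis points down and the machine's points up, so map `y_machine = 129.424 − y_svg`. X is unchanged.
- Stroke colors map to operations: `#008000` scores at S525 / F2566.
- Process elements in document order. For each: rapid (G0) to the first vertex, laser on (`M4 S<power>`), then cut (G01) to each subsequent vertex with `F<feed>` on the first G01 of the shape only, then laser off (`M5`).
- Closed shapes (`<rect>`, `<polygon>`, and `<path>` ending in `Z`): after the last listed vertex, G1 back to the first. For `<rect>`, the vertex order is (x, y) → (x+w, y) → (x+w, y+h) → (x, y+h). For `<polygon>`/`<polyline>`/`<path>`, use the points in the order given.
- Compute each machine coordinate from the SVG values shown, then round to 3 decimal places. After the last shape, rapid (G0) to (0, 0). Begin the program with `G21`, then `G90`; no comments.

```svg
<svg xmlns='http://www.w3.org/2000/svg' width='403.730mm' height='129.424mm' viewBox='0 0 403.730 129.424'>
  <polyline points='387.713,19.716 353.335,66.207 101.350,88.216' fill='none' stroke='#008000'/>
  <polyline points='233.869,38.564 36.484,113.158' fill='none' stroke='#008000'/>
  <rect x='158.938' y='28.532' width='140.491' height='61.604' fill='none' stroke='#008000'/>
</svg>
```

Since the viewBox matches the mm dimensions, user units are millimetres directly. The only transform is the Y-flip y_m = 129.424 − y_svg.

Shape 1 is a open polyline drawn with `<polyline>`. Its stroke #008000 means score at S525, F2566. After flipping Y the toolpath is (387.713,109.708) → (353.335,63.217) → (101.350,41.208).

Shape 2 is a line segment drawn with `<polyline>`. Its stroke #008000 means score at S525, F2566. After flipping Y the toolpath is (233.869,90.860) → (36.484,16.266).

Shape 3 is a rectangle drawn with `<rect>`. Its stroke #008000 means score at S525, F2566. After flipping Y the toolpath is (158.938,100.892) → (299.429,100.892) → (299.429,39.288) → (158.938,39.288) → (158.938,100.892), returning to the start.

G21
G90
G0 X387.713 Y109.708
M4 S525
G01 X353.335 Y63.217 F2566
G01 X101.350 Y41.208
M5
G0 X233.869 Y90.860
M4 S525
G01 X36.484 Y16.266 F2566
M5
G0 X158.938 Y100.892
M4 S525
G01 X299.429 Y100.892 F2566
G01 X299.429 Y39.288
G01 X158.938 Y39.288
G01 X158.938 Y100.892
M5
G0 X0.000 Y0.000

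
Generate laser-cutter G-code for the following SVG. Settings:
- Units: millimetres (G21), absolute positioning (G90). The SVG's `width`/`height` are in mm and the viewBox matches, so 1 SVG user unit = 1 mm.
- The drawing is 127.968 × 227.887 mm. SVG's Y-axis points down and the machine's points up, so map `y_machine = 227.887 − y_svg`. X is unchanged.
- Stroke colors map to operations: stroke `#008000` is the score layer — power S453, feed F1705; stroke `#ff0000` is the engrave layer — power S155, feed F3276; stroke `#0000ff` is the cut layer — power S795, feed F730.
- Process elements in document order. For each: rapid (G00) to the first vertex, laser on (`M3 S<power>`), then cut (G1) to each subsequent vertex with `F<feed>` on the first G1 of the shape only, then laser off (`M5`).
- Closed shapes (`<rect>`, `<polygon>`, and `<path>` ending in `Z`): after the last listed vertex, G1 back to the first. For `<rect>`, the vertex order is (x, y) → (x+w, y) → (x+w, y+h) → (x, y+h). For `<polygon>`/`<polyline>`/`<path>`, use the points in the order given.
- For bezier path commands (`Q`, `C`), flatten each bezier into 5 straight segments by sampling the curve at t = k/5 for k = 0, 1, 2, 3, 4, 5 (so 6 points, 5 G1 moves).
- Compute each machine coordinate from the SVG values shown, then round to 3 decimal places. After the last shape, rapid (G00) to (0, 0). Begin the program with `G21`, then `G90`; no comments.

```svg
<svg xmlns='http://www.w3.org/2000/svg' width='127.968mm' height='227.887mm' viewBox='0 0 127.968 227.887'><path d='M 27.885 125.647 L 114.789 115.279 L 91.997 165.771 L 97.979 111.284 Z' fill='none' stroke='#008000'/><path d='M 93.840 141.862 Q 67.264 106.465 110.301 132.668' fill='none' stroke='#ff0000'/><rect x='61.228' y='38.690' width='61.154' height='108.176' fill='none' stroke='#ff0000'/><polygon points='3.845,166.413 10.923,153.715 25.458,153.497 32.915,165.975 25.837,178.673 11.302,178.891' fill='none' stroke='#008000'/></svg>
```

G21
G90
G00 X27.885 Y102.240
M3 S453
G1 X114.789 Y112.608 F1705
G1 X91.997 Y62.116
G1 X97.979 Y116.603
G1 X27.885 Y102.240
M5
G00 X93.840 Y86.025
M3 S155
G1 X85.994 Y97.720 F3276
G1 X83.717 Y104.487
G1 X87.009 Y106.325
G1 X95.871 Y103.236
G1 X110.301 Y95.219
M5
G00 X61.228 Y189.197
M3 S155
G1 X122.382 Y189.197 F3276
G1 X122.382 Y81.021
G1 X61.228 Y81.021
G1 X61.228 Y189.197
M5
G00 X3.845 Y61.474
M3 S453
G1 X10.923 Y74.172 F1705
G1 X25.458 Y74.390
G1 X32.915 Y61.912
G1 X25.837 Y49.214
G1 X11.302 Y48.996
G1 X3.845 Y61.474
M5
G00 X0.000 Y0.000

1 u = 1 mm; y_m = 227.887 − y.

[1] `<path>` closed polygon, #008000→score S453 F1705: (27.885,102.240) → (114.789,112.608) → (91.997,62.116) → (97.979,116.603) → (27.885,102.240) (closed)

[2] `<path>` quadratic bezier, #ff0000→engrave S155 F3276: (93.840,86.025) → (85.994,97.720) → (83.717,104.487) → (87.009,106.325) → (95.871,103.236) → (110.301,95.219)

[3] `<rect>` rectangle, #ff0000→engrave S155 F3276: (61.228,189.197) → (122.382,189.197) → (122.382,81.021) → (61.228,81.021) → (61.228,189.197) (closed)

[4] `<polygon>` regular polygon, #008000→score S453 F1705: (3.845,61.474) → (10.923,74.172) → (25.458,74.390) → (32.915,61.912) → (25.837,49.214) → (11.302,48.996) → (3.845,61.474) (closed)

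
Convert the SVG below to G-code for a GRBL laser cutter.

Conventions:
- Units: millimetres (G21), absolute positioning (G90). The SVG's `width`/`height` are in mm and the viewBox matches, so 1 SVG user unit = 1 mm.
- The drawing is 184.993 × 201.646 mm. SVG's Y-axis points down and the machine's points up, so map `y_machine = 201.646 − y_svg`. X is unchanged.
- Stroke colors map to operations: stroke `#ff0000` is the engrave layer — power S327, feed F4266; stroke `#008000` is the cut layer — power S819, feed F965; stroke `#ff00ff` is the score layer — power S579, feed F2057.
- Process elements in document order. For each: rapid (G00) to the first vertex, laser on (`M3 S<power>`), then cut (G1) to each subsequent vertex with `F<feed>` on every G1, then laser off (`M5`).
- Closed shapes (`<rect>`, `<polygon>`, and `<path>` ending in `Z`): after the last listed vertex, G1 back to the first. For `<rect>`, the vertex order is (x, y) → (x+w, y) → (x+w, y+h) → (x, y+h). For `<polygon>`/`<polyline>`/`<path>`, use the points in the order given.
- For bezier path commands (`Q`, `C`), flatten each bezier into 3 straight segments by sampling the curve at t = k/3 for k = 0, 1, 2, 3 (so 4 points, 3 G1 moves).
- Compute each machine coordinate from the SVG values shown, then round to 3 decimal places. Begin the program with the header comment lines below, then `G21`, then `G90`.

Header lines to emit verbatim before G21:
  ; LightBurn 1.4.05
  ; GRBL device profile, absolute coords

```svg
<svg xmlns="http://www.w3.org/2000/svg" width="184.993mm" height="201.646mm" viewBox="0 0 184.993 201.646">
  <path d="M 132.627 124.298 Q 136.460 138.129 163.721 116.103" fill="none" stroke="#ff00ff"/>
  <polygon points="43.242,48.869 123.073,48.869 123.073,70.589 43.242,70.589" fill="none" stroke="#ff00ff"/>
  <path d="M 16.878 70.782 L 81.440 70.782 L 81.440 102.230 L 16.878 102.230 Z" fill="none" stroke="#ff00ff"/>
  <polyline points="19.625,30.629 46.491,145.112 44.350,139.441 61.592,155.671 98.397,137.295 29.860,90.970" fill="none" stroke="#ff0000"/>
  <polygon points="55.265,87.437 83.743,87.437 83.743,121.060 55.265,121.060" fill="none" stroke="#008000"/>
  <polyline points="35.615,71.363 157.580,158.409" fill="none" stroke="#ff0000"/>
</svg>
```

1 u = 1 mm; y_m = 201.646 − y.

[1] `<path>` quadratic bezier, #ff00ff→score S579 F2057: (132.627,77.348) → (137.785,72.111) → (148.150,74.843) → (163.721,85.543)

[2] `<polygon>` rectangle, #ff00ff→score S579 F2057: (43.242,152.777) → (123.073,152.777) → (123.073,131.057) → (43.242,131.057) → (43.242,152.777) (closed)

[3] `<path>` rectangle, #ff00ff→score S579 F2057: (16.878,130.864) → (81.440,130.864) → (81.440,99.416) → (16.878,99.416) → (16.878,130.864) (closed)

[4] `<polyline>` open polyline, #ff0000→engrave S327 F4266: (19.625,171.017) → (46.491,56.534) → (44.350,62.205) → (61.592,45.975) → (98.397,64.351) → (29.860,110.676)

[5] `<polygon>` rectangle, #008000→cut S819 F965: (55.265,114.209) → (83.743,114.209) → (83.743,80.586) → (55.265,80.586) → (55.265,114.209) (closed)

[6] `<polyline>` line segment, #ff0000→engrave S327 F4266: (35.615,130.283) → (157.580,43.237)

; LightBurn 1.4.05
; GRBL device profile, absolute coords
G21
G90
G00 X132.627 Y77.348
M3 S579
G1 X137.785 Y72.111 F2057
G1 X148.150 Y74.843 F2057
G1 X163.721 Y85.543 F2057
M5
G00 X43.242 Y152.777
M3 S579
G1 X123.073 Y152.777 F2057
G1 X123.073 Y131.057 F2057
G1 X43.242 Y131.057 F2057
G1 X43.242 Y152.777 F2057
M5
G00 X16.878 Y130.864
M3 S579
G1 X81.440 Y130.864 F2057
G1 X81.440 Y99.416 F2057
G1 X16.878 Y99.416 F2057
G1 X16.878 Y130.864 F2057
M5
G00 X19.625 Y171.017
M3 S327
G1 X46.491 Y56.534 F4266
G1 X44.350 Y62.205 F4266
G1 X61.592 Y45.975 F4266
G1 X98.397 Y64.351 F4266
G1 X29.860 Y110.676 F4266
M5
G00 X55.265 Y114.209
M3 S819
G1 X83.743 Y114.209 F965
G1 X83.743 Y80.586 F965
G1 X55.265 Y80.586 F965
G1 X55.265 Y114.209 F965
M5
G00 X35.615 Y130.283
M3 S327
G1 X157.580 Y43.237 F4266
M5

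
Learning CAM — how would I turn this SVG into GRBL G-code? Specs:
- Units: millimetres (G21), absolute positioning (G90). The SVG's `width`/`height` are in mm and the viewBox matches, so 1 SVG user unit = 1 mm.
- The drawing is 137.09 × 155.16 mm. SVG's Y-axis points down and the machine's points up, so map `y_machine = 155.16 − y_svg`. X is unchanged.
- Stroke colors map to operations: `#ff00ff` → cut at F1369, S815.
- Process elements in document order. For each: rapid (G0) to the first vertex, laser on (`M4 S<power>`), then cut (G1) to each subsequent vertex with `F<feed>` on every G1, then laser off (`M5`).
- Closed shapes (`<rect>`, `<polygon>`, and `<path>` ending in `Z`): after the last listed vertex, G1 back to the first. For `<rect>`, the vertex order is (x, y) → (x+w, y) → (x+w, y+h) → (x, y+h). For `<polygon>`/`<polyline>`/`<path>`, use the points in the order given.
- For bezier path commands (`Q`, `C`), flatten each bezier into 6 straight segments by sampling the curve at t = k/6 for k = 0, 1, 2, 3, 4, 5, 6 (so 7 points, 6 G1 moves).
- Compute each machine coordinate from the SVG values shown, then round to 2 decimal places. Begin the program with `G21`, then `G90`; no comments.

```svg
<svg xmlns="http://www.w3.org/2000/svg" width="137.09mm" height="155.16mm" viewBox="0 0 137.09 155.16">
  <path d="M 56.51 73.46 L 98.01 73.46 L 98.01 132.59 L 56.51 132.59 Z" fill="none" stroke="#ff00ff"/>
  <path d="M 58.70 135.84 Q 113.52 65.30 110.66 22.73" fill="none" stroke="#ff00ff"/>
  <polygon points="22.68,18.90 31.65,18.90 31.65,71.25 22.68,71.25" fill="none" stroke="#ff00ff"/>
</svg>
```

1 u = 1 mm; y_m = 155.16 − y.

[1] `<path>` rectangle, #ff00ff→cut S815 F1369: (56.51,81.70) → (98.01,81.70) → (98.01,22.57) → (56.51,22.57) → (56.51,81.70) (closed)

[2] `<path>` quadratic bezier, #ff00ff→cut S815 F1369: (58.70,19.32) → (75.37,42.06) → (88.84,63.24) → (99.10,82.87) → (106.16,100.94) → (110.01,117.46) → (110.66,132.43)

[3] `<polygon>` rectangle, #ff00ff→cut S815 F1369: (22.68,136.26) → (31.65,136.26) → (31.65,83.91) → (22.68,83.91) → (22.68,136.26) (closed)

G21
G90
G0 X56.51 Y81.70
M4 S815
G1 X98.01 Y81.70 F1369
G1 X98.01 Y22.57 F1369
G1 X56.51 Y22.57 F1369
G1 X56.51 Y81.70 F1369
M5
G0 X58.70 Y19.32
M4 S815
G1 X75.37 Y42.06 F1369
G1 X88.84 Y63.24 F1369
G1 X99.10 Y82.87 F1369
G1 X106.16 Y100.94 F1369
G1 X110.01 Y117.46 F1369
G1 X110.66 Y132.43 F1369
M5
G0 X22.68 Y136.26
M4 S815
G1 X31.65 Y136.26 F1369
G1 X31.65 Y83.91 F1369
G1 X22.68 Y83.91 F1369
G1 X22.68 Y136.26 F1369
M5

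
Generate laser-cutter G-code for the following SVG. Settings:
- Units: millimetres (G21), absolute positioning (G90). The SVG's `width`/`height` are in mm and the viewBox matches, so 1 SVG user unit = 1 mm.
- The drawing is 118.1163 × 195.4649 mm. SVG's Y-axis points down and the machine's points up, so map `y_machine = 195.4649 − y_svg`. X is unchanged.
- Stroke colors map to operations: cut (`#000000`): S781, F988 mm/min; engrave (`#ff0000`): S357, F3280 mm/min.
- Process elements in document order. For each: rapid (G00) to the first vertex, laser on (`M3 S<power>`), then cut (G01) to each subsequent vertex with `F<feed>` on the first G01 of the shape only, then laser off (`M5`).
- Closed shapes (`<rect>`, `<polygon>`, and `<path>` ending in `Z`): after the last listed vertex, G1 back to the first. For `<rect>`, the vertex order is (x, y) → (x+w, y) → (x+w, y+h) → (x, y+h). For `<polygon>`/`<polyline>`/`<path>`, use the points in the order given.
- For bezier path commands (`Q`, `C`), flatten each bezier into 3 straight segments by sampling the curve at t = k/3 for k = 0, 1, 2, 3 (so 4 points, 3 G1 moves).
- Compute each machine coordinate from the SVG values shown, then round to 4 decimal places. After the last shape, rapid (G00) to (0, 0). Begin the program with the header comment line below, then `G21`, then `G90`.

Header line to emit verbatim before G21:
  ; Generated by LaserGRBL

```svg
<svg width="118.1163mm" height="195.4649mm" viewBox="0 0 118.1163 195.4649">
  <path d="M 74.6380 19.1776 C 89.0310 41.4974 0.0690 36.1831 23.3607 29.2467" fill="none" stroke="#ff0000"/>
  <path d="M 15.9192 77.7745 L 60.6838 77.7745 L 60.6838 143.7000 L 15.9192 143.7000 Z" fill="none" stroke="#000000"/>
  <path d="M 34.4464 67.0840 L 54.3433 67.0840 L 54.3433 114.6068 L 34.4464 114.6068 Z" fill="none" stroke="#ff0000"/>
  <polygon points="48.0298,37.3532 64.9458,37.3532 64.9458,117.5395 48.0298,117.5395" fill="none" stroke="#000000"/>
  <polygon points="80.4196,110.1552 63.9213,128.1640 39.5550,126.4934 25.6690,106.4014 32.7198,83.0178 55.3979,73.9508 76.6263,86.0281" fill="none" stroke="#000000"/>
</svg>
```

; Generated by LaserGRBL
G21
G90
G00 X74.6380 Y176.2873
M3 S357
G01 X62.5648 Y162.2155 F3280
G01 X29.5014 Y160.7859
G01 X23.3607 Y166.2182
M5
G00 X15.9192 Y117.6904
M3 S781
G01 X60.6838 Y117.6904 F988
G01 X60.6838 Y51.7649
G01 X15.9192 Y51.7649
G01 X15.9192 Y117.6904
M5
G00 X34.4464 Y128.3809
M3 S357
G01 X54.3433 Y128.3809 F3280
G01 X54.3433 Y80.8581
G01 X34.4464 Y80.8581
G01 X34.4464 Y128.3809
M5
G00 X48.0298 Y158.1117
M3 S781
G01 X64.9458 Y158.1117 F988
G01 X64.9458 Y77.9254
G01 X48.0298 Y77.9254
G01 X48.0298 Y158.1117
M5
G00 X80.4196 Y85.3097
M3 S781
G01 X63.9213 Y67.3009 F988
G01 X39.5550 Y68.9715
G01 X25.6690 Y89.0635
G01 X32.7198 Y112.4471
G01 X55.3979 Y121.5141
G01 X76.6263 Y109.4368
G01 X80.4196 Y85.3097
M5
G00 X0.0000 Y0.0000

Since the viewBox matches the mm dimensions, user units are millimetres directly. The only transform is the Y-flip y_m = 195.4649 − y_svg.

Shape 1 is a cubic bezier drawn with `<path>`. Its stroke #ff0000 means engrave at S357, F3280. After flipping Y the toolpath is (74.6380,176.2873) → (62.5648,162.2155) → (29.5014,160.7859) → (23.3607,166.2182).

Shape 2 is a rectangle drawn with `<path>`. Its stroke #000000 means cut at S781, F988. After flipping Y the toolpath is (15.9192,117.6904) → (60.6838,117.6904) → (60.6838,51.7649) → (15.9192,51.7649) → (15.9192,117.6904), returning to the start.

Shape 3 is a rectangle drawn with `<path>`. Its stroke #ff0000 means engrave at S357, F3280. After flipping Y the toolpath is (34.4464,128.3809) → (54.3433,128.3809) → (54.3433,80.8581) → (34.4464,80.8581) → (34.4464,128.3809), returning to the start.

Shape 4 is a rectangle drawn with `<polygon>`. Its stroke #000000 means cut at S781, F988. After flipping Y the toolpath is (48.0298,158.1117) → (64.9458,158.1117) → (64.9458,77.9254) → (48.0298,77.9254) → (48.0298,158.1117), returning to the start.

Shape 5 is a regular polygon drawn with `<polygon>`. Its stroke #000000 means cut at S781, F988. After flipping Y the toolpath is (80.4196,85.3097) → (63.9213,67.3009) → (39.5550,68.9715) → (25.6690,89.0635) → (32.7198,112.4471) → (55.3979,121.5141) → (76.6263,109.4368) → (80.4196,85.3097), returning to the start.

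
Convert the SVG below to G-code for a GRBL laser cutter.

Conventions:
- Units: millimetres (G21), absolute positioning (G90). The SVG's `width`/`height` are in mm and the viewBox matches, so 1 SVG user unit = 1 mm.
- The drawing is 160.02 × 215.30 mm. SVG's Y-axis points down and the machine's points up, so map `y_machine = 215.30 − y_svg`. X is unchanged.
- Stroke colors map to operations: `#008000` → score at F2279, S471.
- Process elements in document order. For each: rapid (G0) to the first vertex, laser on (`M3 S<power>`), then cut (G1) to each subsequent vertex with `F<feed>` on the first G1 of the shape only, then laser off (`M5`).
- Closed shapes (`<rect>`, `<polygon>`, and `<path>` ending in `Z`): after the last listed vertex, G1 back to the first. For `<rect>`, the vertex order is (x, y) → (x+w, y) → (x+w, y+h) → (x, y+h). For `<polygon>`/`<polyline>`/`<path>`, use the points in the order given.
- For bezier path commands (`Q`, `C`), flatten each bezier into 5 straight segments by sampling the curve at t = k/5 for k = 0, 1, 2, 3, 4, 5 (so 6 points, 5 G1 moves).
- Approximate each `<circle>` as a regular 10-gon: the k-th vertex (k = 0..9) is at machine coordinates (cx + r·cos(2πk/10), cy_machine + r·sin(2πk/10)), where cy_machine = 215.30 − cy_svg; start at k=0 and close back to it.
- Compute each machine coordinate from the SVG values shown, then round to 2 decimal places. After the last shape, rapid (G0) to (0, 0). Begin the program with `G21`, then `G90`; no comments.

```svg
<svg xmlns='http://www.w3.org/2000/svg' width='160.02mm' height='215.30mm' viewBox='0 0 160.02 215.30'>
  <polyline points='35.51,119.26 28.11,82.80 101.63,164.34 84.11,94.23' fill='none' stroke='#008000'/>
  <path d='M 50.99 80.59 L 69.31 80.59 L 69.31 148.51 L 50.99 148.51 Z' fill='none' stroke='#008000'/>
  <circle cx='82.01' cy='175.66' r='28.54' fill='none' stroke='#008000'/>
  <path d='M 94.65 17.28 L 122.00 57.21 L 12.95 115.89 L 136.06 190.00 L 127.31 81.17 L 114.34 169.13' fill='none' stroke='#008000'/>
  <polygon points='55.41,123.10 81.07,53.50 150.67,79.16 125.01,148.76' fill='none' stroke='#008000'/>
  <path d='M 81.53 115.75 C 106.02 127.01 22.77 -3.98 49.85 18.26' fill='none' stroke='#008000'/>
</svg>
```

G21
G90
G0 X35.51 Y96.04
M3 S471
G1 X28.11 Y132.50 F2279
G1 X101.63 Y50.96
G1 X84.11 Y121.07
M5
G0 X50.99 Y134.71
M3 S471
G1 X69.31 Y134.71 F2279
G1 X69.31 Y66.79
G1 X50.99 Y66.79
G1 X50.99 Y134.71
M5
G0 X110.55 Y39.64
M3 S471
G1 X105.10 Y56.42 F2279
G1 X90.83 Y66.78
G1 X73.19 Y66.78
G1 X58.92 Y56.42
G1 X53.47 Y39.64
G1 X58.92 Y22.86
G1 X73.19 Y12.50
G1 X90.83 Y12.50
G1 X105.10 Y22.86
G1 X110.55 Y39.64
M5
G0 X94.65 Y198.02
M3 S471
G1 X122.00 Y158.09 F2279
G1 X12.95 Y99.41
G1 X136.06 Y25.30
G1 X127.31 Y134.13
G1 X114.34 Y46.17
M5
G0 X55.41 Y92.20
M3 S471
G1 X81.07 Y161.80 F2279
G1 X150.67 Y136.14
G1 X125.01 Y66.54
G1 X55.41 Y92.20
M5
G0 X81.53 Y99.55
M3 S471
G1 X85.04 Y107.50 F2279
G1 X73.16 Y135.41
G1 X56.36 Y169.09
G1 X45.10 Y194.36
G1 X49.85 Y197.04
M5
G0 X0.00 Y0.00

viewBox `0 0 160.02 215.30` with mm width/height → 1 unit = 1 mm. Flip: y_m = 215.30 − y_svg.

**Shape 1** — `<polyline>` open polyline, stroke `#008000` → score (S471, F2279). Machine vertices: (35.51,96.04) → (28.11,132.50) → (101.63,50.96) → (84.11,121.07). Open path.

**Shape 2** — `<path>` rectangle, stroke `#008000` → score (S471, F2279). Machine vertices: (50.99,134.71) → (69.31,134.71) → (69.31,66.79) → (50.99,66.79) → (50.99,134.71). Closed: final G1 returns to the first vertex.

**Shape 3** — `<circle>` circle, stroke `#008000` → score (S471, F2279). Machine vertices: (110.55,39.64) → (105.10,56.42) → (90.83,66.78) → (73.19,66.78) → (58.92,56.42) → (53.47,39.64) → (58.92,22.86) → (73.19,12.50) → (90.83,12.50) → (105.10,22.86) → (110.55,39.64). Closed: final G1 returns to the first vertex.

**Shape 4** — `<path>` open polyline, stroke `#008000` → score (S471, F2279). Machine vertices: (94.65,198.02) → (122.00,158.09) → (12.95,99.41) → (136.06,25.30) → (127.31,134.13) → (114.34,46.17). Open path.

**Shape 5** — `<polygon>` regular polygon, stroke `#008000` → score (S471, F2279). Machine vertices: (55.41,92.20) → (81.07,161.80) → (150.67,136.14) → (125.01,66.54) → (55.41,92.20). Closed: final G1 returns to the first vertex.

**Shape 6** — `<path>` cubic bezier, stroke `#008000` → score (S471, F2279). Control points (SVG): P0=(81.53,115.75), P1=(106.02,127.01), P2=(22.77,-3.98), P3=(49.85,18.26); sampled at t=k/5. Machine vertices: (81.53,99.55) → (85.04,107.50) → (73.16,135.41) → (56.36,169.09) → (45.10,194.36) → (49.85,197.04). Open path.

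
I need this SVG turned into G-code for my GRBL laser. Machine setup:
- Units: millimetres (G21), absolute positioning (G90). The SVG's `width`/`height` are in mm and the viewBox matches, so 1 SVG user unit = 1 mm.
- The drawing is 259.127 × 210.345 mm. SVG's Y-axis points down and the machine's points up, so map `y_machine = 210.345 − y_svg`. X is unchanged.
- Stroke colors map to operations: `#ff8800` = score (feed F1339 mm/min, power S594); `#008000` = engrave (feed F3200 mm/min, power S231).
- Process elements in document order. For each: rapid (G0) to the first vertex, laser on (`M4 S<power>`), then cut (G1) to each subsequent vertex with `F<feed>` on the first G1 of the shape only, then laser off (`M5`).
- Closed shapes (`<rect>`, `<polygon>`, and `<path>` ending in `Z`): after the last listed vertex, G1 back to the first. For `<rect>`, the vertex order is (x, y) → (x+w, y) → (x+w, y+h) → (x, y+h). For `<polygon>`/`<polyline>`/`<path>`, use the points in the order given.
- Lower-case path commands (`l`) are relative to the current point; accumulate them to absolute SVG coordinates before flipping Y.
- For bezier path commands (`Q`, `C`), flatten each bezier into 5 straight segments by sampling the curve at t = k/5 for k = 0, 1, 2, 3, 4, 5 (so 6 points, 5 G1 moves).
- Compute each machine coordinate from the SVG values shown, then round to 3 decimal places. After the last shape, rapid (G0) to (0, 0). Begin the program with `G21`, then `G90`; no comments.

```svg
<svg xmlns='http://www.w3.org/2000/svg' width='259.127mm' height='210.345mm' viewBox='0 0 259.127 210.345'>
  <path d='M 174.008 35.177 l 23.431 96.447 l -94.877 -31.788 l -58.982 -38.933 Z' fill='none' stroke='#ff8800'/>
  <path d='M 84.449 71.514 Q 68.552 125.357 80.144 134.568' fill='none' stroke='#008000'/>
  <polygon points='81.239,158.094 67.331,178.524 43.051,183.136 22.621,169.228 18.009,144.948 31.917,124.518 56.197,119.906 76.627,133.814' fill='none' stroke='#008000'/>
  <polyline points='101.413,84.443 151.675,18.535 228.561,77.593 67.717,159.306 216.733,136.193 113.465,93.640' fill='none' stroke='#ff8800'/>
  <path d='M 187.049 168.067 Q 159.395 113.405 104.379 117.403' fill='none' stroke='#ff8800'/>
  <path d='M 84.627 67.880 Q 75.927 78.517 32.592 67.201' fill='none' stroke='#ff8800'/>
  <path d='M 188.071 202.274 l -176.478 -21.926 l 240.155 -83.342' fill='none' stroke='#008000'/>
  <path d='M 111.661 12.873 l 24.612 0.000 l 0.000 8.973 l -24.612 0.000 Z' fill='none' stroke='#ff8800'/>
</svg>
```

G21
G90
G0 X174.008 Y175.168
M4 S594
G1 X197.439 Y78.721 F1339
G1 X102.562 Y110.509
G1 X43.580 Y149.442
G1 X174.008 Y175.168
M5
G0 X84.449 Y138.831
M4 S231
G1 X79.190 Y119.079 F3200
G1 X76.130 Y102.898
G1 X75.269 Y90.287
G1 X76.607 Y81.247
G1 X80.144 Y75.777
M5
G0 X81.239 Y52.251
M4 S231
G1 X67.331 Y31.821 F3200
G1 X43.051 Y27.209
G1 X22.621 Y41.117
G1 X18.009 Y65.397
G1 X31.917 Y85.827
G1 X56.197 Y90.439
G1 X76.627 Y76.531
G1 X81.239 Y52.251
M5
G0 X101.413 Y125.902
M4 S594
G1 X151.675 Y191.810 F1339
G1 X228.561 Y132.752
G1 X67.717 Y51.039
G1 X216.733 Y74.152
G1 X113.465 Y116.705
M5
G0 X187.049 Y42.278
M4 S594
G1 X174.893 Y61.796 F1339
G1 X160.548 Y76.622
G1 X144.014 Y86.755
G1 X125.291 Y92.195
G1 X104.379 Y92.942
M5
G0 X84.627 Y142.465
M4 S594
G1 X79.762 Y139.088 F1339
G1 X72.125 Y137.468
G1 X61.718 Y137.604
G1 X48.541 Y139.496
G1 X32.592 Y143.144
M5
G0 X188.071 Y8.071
M4 S231
G1 X11.593 Y29.997 F3200
G1 X251.748 Y113.339
M5
G0 X111.661 Y197.472
M4 S594
G1 X136.273 Y197.472 F1339
G1 X136.273 Y188.499
G1 X111.661 Y188.499
G1 X111.661 Y197.472
M5
G0 X0.000 Y0.000

1 u = 1 mm; y_m = 210.345 − y.

[1] `<path>` closed polygon, #ff8800→score S594 F1339: (174.008,175.168) → (197.439,78.721) → (102.562,110.509) → (43.580,149.442) → (174.008,175.168) (closed)

[2] `<path>` quadratic bezier, #008000→engrave S231 F3200: (84.449,138.831) → (79.190,119.079) → (76.130,102.898) → (75.269,90.287) → (76.607,81.247) → (80.144,75.777)

[3] `<polygon>` regular polygon, #008000→engrave S231 F3200: (81.239,52.251) → (67.331,31.821) → (43.051,27.209) → (22.621,41.117) → (18.009,65.397) → (31.917,85.827) → (56.197,90.439) → (76.627,76.531) → (81.239,52.251) (closed)

[4] `<polyline>` open polyline, #ff8800→score S594 F1339: (101.413,125.902) → (151.675,191.810) → (228.561,132.752) → (67.717,51.039) → (216.733,74.152) → (113.465,116.705)

[5] `<path>` quadratic bezier, #ff8800→score S594 F1339: (187.049,42.278) → (174.893,61.796) → (160.548,76.622) → (144.014,86.755) → (125.291,92.195) → (104.379,92.942)

[6] `<path>` quadratic bezier, #ff8800→score S594 F1339: (84.627,142.465) → (79.762,139.088) → (72.125,137.468) → (61.718,137.604) → (48.541,139.496) → (32.592,143.144)

[7] `<path>` open polyline, #008000→engrave S231 F3200: (188.071,8.071) → (11.593,29.997) → (251.748,113.339)

[8] `<path>` rectangle, #ff8800→score S594 F1339: (111.661,197.472) → (136.273,197.472) → (136.273,188.499) → (111.661,188.499) → (111.661,197.472) (closed)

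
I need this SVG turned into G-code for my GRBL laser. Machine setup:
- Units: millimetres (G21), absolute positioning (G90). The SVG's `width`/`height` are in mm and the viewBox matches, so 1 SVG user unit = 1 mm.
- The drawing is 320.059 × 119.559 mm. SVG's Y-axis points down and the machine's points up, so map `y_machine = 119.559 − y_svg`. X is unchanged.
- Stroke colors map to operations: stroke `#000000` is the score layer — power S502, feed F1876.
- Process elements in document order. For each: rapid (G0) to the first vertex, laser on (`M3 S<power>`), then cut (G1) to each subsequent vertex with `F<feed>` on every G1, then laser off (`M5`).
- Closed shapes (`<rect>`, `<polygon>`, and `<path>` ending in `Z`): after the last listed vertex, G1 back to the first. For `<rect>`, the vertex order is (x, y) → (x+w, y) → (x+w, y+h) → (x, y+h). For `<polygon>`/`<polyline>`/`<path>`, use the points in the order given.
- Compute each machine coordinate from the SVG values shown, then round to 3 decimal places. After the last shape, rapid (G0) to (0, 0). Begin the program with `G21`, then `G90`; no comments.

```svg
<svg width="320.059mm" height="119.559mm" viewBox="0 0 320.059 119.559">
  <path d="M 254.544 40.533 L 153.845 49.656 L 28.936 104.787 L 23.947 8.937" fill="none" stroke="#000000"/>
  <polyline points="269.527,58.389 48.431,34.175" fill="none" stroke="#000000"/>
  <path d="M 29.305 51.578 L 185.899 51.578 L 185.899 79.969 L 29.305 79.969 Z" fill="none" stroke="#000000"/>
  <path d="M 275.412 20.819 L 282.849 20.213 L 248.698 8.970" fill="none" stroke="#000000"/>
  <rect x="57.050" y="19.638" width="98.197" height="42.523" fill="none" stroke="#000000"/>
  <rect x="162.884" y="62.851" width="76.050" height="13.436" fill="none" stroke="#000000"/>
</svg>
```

1 u = 1 mm; y_m = 119.559 − y.

[1] `<path>` open polyline, #000000→score S502 F1876: (254.544,79.026) → (153.845,69.903) → (28.936,14.772) → (23.947,110.622)

[2] `<polyline>` line segment, #000000→score S502 F1876: (269.527,61.170) → (48.431,85.384)

[3] `<path>` rectangle, #000000→score S502 F1876: (29.305,67.981) → (185.899,67.981) → (185.899,39.590) → (29.305,39.590) → (29.305,67.981) (closed)

[4] `<path>` open polyline, #000000→score S502 F1876: (275.412,98.740) → (282.849,99.346) → (248.698,110.589)

[5] `<rect>` rectangle, #000000→score S502 F1876: (57.050,99.921) → (155.247,99.921) → (155.247,57.398) → (57.050,57.398) → (57.050,99.921) (closed)

[6] `<rect>` rectangle, #000000→score S502 F1876: (162.884,56.708) → (238.934,56.708) → (238.934,43.272) → (162.884,43.272) → (162.884,56.708) (closed)

G21
G90
G0 X254.544 Y79.026
M3 S502
G1 X153.845 Y69.903 F1876
G1 X28.936 Y14.772 F1876
G1 X23.947 Y110.622 F1876
M5
G0 X269.527 Y61.170
M3 S502
G1 X48.431 Y85.384 F1876
M5
G0 X29.305 Y67.981
M3 S502
G1 X185.899 Y67.981 F1876
G1 X185.899 Y39.590 F1876
G1 X29.305 Y39.590 F1876
G1 X29.305 Y67.981 F1876
M5
G0 X275.412 Y98.740
M3 S502
G1 X282.849 Y99.346 F1876
G1 X248.698 Y110.589 F1876
M5
G0 X57.050 Y99.921
M3 S502
G1 X155.247 Y99.921 F1876
G1 X155.247 Y57.398 F1876
G1 X57.050 Y57.398 F1876
G1 X57.050 Y99.921 F1876
M5
G0 X162.884 Y56.708
M3 S502
G1 X238.934 Y56.708 F1876
G1 X238.934 Y43.272 F1876
G1 X162.884 Y43.272 F1876
G1 X162.884 Y56.708 F1876
M5
G0 X0.000 Y0.000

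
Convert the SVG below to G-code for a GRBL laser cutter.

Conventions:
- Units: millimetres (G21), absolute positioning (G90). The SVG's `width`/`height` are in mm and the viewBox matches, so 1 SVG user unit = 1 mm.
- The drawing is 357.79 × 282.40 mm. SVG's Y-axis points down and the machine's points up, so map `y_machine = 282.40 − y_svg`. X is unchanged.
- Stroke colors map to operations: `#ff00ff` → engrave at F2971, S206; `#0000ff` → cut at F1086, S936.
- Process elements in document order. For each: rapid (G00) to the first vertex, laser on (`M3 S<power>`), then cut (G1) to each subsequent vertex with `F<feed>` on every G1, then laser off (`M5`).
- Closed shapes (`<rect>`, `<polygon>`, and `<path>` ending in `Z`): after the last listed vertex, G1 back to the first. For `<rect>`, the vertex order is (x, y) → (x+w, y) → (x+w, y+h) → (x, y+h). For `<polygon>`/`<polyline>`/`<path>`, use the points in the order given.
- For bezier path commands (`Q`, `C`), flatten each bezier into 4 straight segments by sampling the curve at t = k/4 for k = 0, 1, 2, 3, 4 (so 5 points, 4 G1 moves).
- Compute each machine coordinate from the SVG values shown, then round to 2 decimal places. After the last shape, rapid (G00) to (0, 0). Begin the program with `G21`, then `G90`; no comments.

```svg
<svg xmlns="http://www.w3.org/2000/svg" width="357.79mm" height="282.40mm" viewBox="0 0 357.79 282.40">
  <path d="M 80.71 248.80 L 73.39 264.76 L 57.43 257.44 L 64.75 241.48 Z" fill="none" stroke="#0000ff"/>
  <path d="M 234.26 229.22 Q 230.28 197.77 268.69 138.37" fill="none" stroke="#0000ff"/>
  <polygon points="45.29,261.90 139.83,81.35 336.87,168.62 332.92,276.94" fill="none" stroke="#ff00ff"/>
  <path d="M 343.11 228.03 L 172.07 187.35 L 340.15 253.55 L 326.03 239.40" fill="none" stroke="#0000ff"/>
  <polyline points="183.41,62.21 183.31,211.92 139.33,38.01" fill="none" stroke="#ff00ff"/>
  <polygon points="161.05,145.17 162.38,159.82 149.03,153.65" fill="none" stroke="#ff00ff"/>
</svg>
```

G21
G90
G00 X80.71 Y33.60
M3 S936
G1 X73.39 Y17.64 F1086
G1 X57.43 Y24.96 F1086
G1 X64.75 Y40.92 F1086
G1 X80.71 Y33.60 F1086
M5
G00 X234.26 Y53.18
M3 S936
G1 X234.92 Y70.65 F1086
G1 X240.88 Y91.62 F1086
G1 X252.13 Y116.08 F1086
G1 X268.69 Y144.03 F1086
M5
G00 X45.29 Y20.50
M3 S206
G1 X139.83 Y201.05 F2971
G1 X336.87 Y113.78 F2971
G1 X332.92 Y5.46 F2971
G1 X45.29 Y20.50 F2971
M5
G00 X343.11 Y54.37
M3 S936
G1 X172.07 Y95.05 F1086
G1 X340.15 Y28.85 F1086
G1 X326.03 Y43.00 F1086
M5
G00 X183.41 Y220.19
M3 S206
G1 X183.31 Y70.48 F2971
G1 X139.33 Y244.39 F2971
M5
G00 X161.05 Y137.23
M3 S206
G1 X162.38 Y122.58 F2971
G1 X149.03 Y128.75 F2971
G1 X161.05 Y137.23 F2971
M5
G00 X0.00 Y0.00

1 u = 1 mm; y_m = 282.40 − y.

[1] `<path>` regular polygon, #0000ff→cut S936 F1086: (80.71,33.60) → (73.39,17.64) → (57.43,24.96) → (64.75,40.92) → (80.71,33.60) (closed)

[2] `<path>` quadratic bezier, #0000ff→cut S936 F1086: (234.26,53.18) → (234.92,70.65) → (240.88,91.62) → (252.13,116.08) → (268.69,144.03)

[3] `<polygon>` closed polygon, #ff00ff→engrave S206 F2971: (45.29,20.50) → (139.83,201.05) → (336.87,113.78) → (332.92,5.46) → (45.29,20.50) (closed)

[4] `<path>` open polyline, #0000ff→cut S936 F1086: (343.11,54.37) → (172.07,95.05) → (340.15,28.85) → (326.03,43.00)

[5] `<polyline>` open polyline, #ff00ff→engrave S206 F2971: (183.41,220.19) → (183.31,70.48) → (139.33,244.39)

[6] `<polygon>` regular polygon, #ff00ff→engrave S206 F2971: (161.05,137.23) → (162.38,122.58) → (149.03,128.75) → (161.05,137.23) (closed)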